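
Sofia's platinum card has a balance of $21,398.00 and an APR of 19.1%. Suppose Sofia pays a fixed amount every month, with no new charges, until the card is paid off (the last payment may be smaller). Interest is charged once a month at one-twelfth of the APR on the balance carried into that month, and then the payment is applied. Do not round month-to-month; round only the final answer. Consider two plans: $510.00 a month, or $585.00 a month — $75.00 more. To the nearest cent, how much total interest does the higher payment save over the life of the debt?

$3,260.72

Monthly rate r = 19.1%/12 = 1.59167% = 0.0159167.
At $510.00/mo: n = ⌈−ln(1 − rB₀/P)/ln(1+r)⌉ = 70 payments (last $402.98); total interest = total paid − $21,398.00 = $14,194.98.
At $585.00/mo: 56 payments (last $157.26); total interest $10,934.26.
Interest saved = $14,194.98 − $10,934.26 = $3,260.72.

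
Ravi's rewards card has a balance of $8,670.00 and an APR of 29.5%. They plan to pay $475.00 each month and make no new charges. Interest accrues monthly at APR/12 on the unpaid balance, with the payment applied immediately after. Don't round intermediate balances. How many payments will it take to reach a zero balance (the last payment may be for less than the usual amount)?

Monthly rate r = 29.5%/12 = 2.45833% = 0.0245833.
Recurrence: B ← B·(1+r) − $475.00.
Month 1: interest $213.14; balance after payment $8,408.14.
Month 2: interest $206.70; balance after payment $8,139.84.
Closed form: n = −ln(1 − rB₀/P)/ln(1+r) = −ln(0.55129)/ln(1.02458) ≈ 24.520, so the balance reaches zero during payment 25.

25 months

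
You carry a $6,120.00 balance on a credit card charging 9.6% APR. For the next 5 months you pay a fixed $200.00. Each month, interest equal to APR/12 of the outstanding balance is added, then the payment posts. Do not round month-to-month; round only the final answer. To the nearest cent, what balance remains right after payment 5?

$5,352.62

Monthly rate r = 9.6%/12 = 0.8% = 0.008.
Each month: B ← B·(1+r) − $200.00.
Month 1: interest $48.96; balance after payment $5,968.96.
Month 2: interest $47.75; balance after payment $5,816.71.
Month 3: interest $46.53; balance after payment $5,663.25.
Month 4: interest $45.31; balance after payment $5,508.55.
Month 5: interest $44.07; balance after payment $5,352.62.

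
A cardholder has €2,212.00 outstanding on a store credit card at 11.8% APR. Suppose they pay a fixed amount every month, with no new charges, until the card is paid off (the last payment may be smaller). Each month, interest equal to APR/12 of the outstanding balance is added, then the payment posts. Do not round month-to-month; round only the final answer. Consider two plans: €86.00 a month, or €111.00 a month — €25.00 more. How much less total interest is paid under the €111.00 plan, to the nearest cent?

€88.55

Monthly rate r = 11.8%/12 = 0.983333% = 0.00983333.
At €86.00/mo: n = ⌈−ln(1 − rB₀/P)/ln(1+r)⌉ = 30 payments (last €68.73); total interest = total paid − €2,212.00 = €350.73.
At €111.00/mo: 23 payments (last €32.18); total interest €262.18.
Interest saved = €350.73 − €262.18 = €88.55.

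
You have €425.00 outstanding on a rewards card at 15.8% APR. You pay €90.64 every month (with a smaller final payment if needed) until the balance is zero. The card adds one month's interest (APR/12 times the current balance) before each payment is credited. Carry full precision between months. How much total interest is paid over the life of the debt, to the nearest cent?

Monthly rate r = 15.8%/12 = 1.31667% = 0.0131667.
Payoff takes n = ⌈−ln(1 − rB₀/P)/ln(1+r)⌉ = ⌈4.872⌉ = 5 payments; the last is €79.07.
Total paid = 4·€90.64 + €79.07 = €441.63.
Total interest = total paid − principal = €441.63 − €425.00 = €16.63.

€16.63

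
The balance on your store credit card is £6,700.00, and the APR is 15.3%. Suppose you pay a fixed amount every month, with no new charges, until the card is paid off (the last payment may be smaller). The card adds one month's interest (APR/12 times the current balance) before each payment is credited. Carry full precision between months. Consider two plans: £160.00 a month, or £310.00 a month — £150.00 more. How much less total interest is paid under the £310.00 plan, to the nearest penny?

£1,752.48

Monthly rate r = 15.3%/12 = 1.275% = 0.01275.
At £160.00/mo: n = ⌈−ln(1 − rB₀/P)/ln(1+r)⌉ = 61 payments (last £40.66); total interest = total paid − £6,700.00 = £2,940.66.
At £310.00/mo: 26 payments (last £138.18); total interest £1,188.18.
Interest saved = £2,940.66 − £1,188.18 = £1,752.48.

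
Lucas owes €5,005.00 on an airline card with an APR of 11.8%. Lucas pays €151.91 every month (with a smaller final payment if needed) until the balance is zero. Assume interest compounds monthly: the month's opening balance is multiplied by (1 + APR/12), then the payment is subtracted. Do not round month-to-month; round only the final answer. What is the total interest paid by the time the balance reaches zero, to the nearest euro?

€1,073

Monthly rate r = 11.8%/12 = 0.983333% = 0.00983333.
Payoff takes n = ⌈−ln(1 − rB₀/P)/ln(1+r)⌉ = ⌈40.012⌉ = 41 payments; the last is €1.89.
Total paid = 40·€151.91 + €1.89 = €6,078.29.
Total interest = total paid − principal = €6,078.29 − €5,005.00 = €1,073.29.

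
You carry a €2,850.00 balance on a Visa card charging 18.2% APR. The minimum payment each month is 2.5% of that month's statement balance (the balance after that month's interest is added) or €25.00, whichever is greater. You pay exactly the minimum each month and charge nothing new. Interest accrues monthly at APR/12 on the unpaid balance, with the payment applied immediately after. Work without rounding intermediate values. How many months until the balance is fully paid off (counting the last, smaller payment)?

164 months

Monthly rate r = 18.2%/12 = 1.51667% = 0.0151667.
While 2.5% of the post-interest balance exceeds €25.00, each month B ← (B·(1+r))·(1 − 0.025), i.e. B shrinks by the factor (1+r)·0.975 = 0.98979.
This holds for months 1–104. Entering month 105 the balance is €979.96; 2.5% of the post-interest balance is now below €25.00, so the flat €25.00 minimum applies from here.
From month 105 a fixed €25.00 at rate r clears €979.96 in 60 more payments. Total: 104 + 60 = 164 months.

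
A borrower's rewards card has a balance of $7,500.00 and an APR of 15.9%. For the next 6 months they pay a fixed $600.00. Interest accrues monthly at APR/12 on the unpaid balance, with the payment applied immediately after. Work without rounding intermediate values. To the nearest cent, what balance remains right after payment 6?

$4,394.98

Monthly rate r = 15.9%/12 = 1.325% = 0.01325.
Each month: B ← B·(1+r) − $600.00.
Month 1: interest $99.38; balance after payment $6,999.38.
Month 2: interest $92.74; balance after payment $6,492.12.
Month 3: interest $86.02; balance after payment $5,978.14.
Month 4: interest $79.21; balance after payment $5,457.35.
Month 5: interest $72.31; balance after payment $4,929.66.
Month 6: interest $65.32; balance after payment $4,394.98.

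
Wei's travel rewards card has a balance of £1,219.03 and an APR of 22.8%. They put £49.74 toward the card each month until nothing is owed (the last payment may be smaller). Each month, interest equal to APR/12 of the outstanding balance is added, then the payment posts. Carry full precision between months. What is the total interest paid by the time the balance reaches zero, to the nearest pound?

Monthly rate r = 22.8%/12 = 1.9% = 0.019.
Payoff takes n = ⌈−ln(1 − rB₀/P)/ln(1+r)⌉ = ⌈33.297⌉ = 34 payments; the last is £14.87.
Total paid = 33·£49.74 + £14.87 = £1,656.29.
Total interest = total paid − principal = £1,656.29 − £1,219.03 = £437.26.

£437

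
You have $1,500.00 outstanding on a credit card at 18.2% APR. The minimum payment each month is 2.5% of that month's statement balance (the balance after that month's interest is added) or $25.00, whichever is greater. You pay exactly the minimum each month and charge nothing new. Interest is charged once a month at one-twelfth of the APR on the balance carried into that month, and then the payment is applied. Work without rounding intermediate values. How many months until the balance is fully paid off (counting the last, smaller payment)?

102 months

Monthly rate r = 18.2%/12 = 1.51667% = 0.0151667.
While 2.5% of the post-interest balance exceeds $25.00, each month B ← (B·(1+r))·(1 − 0.025), i.e. B shrinks by the factor (1+r)·0.975 = 0.98979.
This holds for months 1–41. Entering month 42 the balance is $984.72; 2.5% of the post-interest balance is now below $25.00, so the flat $25.00 minimum applies from here.
From month 42 a fixed $25.00 at rate r clears $984.72 in 61 more payments. Total: 41 + 61 = 102 months.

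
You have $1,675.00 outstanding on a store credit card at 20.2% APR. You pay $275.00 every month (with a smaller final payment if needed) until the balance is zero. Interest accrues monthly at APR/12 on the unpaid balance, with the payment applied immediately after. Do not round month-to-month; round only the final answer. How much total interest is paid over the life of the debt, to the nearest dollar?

Monthly rate r = 20.2%/12 = 1.68333% = 0.0168333.
Payoff takes n = ⌈−ln(1 − rB₀/P)/ln(1+r)⌉ = ⌈6.480⌉ = 7 payments; the last is $132.64.
Total paid = 6·$275.00 + $132.64 = $1,782.64.
Total interest = total paid − principal = $1,782.64 − $1,675.00 = $107.64.

$108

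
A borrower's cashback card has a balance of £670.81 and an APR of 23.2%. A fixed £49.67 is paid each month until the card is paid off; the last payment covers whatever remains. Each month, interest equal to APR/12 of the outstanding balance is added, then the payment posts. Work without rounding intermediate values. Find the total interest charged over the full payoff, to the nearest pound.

Monthly rate r = 23.2%/12 = 1.93333% = 0.0193333.
Payoff takes n = ⌈−ln(1 − rB₀/P)/ln(1+r)⌉ = ⌈15.802⌉ = 16 payments; the last is £39.93.
Total paid = 15·£49.67 + £39.93 = £784.98.
Total interest = total paid − principal = £784.98 − £670.81 = £114.17.

£114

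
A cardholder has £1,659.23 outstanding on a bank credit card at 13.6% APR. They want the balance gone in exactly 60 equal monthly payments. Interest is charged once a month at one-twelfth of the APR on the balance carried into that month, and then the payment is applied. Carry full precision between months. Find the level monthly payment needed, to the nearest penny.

£38.26

Monthly rate r = 13.6%/12 = 1.13333% = 0.0113333.
Level-payment amortization: P = B₀·r / (1 − (1+r)^(−n)) = 1659.23·0.0113333 / (1 − 1.01133^(−60)).
Denominator 1 − (1+r)^(−60) = 0.491441759.
P = 18.8046 / 0.491441759 ≈ 38.26.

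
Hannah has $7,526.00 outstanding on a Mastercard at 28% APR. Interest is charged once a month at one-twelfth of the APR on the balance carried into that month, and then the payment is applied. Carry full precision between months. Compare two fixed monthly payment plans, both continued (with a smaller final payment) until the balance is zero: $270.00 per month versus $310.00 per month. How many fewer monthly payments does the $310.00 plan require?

Monthly rate r = 28%/12 = 2.33333% = 0.0233333.
At $270.00/mo: n = ⌈−ln(1 − rB₀/P)/ln(1+r)⌉ = 46 payments (last $153.11); total interest = total paid − $7,526.00 = $4,777.11.
At $310.00/mo: 37 payments (last $73.92); total interest $3,707.92.
Payments saved = 46 − 37 = 9.

9 fewer payments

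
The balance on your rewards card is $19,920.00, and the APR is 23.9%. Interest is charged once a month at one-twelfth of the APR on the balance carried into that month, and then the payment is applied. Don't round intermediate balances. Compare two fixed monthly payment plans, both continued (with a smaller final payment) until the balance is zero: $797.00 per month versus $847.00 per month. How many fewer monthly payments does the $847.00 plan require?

2 fewer payments

Monthly rate r = 23.9%/12 = 1.99167% = 0.0199167.
At $797.00/mo: n = ⌈−ln(1 − rB₀/P)/ln(1+r)⌉ = 35 payments (last $737.25); total interest = total paid − $19,920.00 = $7,915.25.
At $847.00/mo: 33 payments (last $34.94); total interest $7,218.94.
Payments saved = 35 − 33 = 2.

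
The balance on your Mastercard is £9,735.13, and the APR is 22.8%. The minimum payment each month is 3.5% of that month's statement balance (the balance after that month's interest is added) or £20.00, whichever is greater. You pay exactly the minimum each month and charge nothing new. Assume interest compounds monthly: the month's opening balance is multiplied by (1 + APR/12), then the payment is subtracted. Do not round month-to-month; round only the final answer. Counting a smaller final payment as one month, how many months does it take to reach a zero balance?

211 months

Monthly rate r = 22.8%/12 = 1.9% = 0.019.
While 3.5% of the post-interest balance exceeds £20.00, each month B ← (B·(1+r))·(1 − 0.035), i.e. B shrinks by the factor (1+r)·0.965 = 0.98333.
This holds for months 1–170. Entering month 171 the balance is £559.24; 3.5% of the post-interest balance is now below £20.00, so the flat £20.00 minimum applies from here.
From month 171 a fixed £20.00 at rate r clears £559.24 in 41 more payments. Total: 170 + 41 = 211 months.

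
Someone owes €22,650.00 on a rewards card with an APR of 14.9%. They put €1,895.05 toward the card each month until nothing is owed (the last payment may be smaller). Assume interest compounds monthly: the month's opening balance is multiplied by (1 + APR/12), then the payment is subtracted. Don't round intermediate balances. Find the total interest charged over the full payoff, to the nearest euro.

Monthly rate r = 14.9%/12 = 1.24167% = 0.0124167.
Payoff takes n = ⌈−ln(1 − rB₀/P)/ln(1+r)⌉ = ⌈13.018⌉ = 14 payments; the last is €34.46.
Total paid = 13·€1,895.05 + €34.46 = €24,670.11.
Total interest = total paid − principal = €24,670.11 − €22,650.00 = €2,020.11.

€2,020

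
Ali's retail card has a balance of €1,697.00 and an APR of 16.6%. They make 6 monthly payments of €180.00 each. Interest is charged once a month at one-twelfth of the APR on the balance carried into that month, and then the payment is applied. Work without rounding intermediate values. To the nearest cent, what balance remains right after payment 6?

€724.77

Monthly rate r = 16.6%/12 = 1.38333% = 0.0138333.
Each month: B ← B·(1+r) − €180.00.
Month 1: interest €23.48; balance after payment €1,540.48.
Month 2: interest €21.31; balance after payment €1,381.79.
Month 3: interest €19.11; balance after payment €1,220.90.
Month 4: interest €16.89; balance after payment €1,057.79.
Month 5: interest €14.63; balance after payment €892.42.
Month 6: interest €12.35; balance after payment €724.77.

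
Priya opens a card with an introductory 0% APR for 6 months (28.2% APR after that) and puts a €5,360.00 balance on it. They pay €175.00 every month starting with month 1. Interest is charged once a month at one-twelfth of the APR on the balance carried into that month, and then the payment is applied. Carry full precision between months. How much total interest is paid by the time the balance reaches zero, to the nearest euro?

Promo months 1–6 at r₀ = 0%/12 = 0; months 7+ at r₁ = 28.2%/12 = 0.0235.
After month 6 (no interest yet): B = €5,360.00 − 6·€175.00 = €4,310.00.
Then at r₁ with €175.00/mo: n₂ = −ln(1 − r₁·B/P)/ln(1+r₁) ≈ 37.22 → 38 more payments.
Total paid = 43·€175.00 + €39.07 = €7,564.07; interest = €7,564.07 − €5,360.00 = €2,204.07.

€2,204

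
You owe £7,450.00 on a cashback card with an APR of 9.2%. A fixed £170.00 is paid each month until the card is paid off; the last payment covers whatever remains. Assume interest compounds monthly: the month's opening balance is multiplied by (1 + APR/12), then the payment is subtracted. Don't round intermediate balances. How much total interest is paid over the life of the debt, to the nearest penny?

Monthly rate r = 9.2%/12 = 0.766667% = 0.00766667.
Payoff takes n = ⌈−ln(1 − rB₀/P)/ln(1+r)⌉ = ⌈53.610⌉ = 54 payments; the last is £103.88.
Total paid = 53·£170.00 + £103.88 = £9,113.88.
Total interest = total paid − principal = £9,113.88 − £7,450.00 = £1,663.88.

£1,663.88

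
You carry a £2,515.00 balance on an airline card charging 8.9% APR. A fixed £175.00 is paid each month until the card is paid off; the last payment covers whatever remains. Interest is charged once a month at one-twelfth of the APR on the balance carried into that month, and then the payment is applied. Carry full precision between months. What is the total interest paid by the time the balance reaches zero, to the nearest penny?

£154.36

Monthly rate r = 8.9%/12 = 0.741667% = 0.00741667.
Payoff takes n = ⌈−ln(1 − rB₀/P)/ln(1+r)⌉ = ⌈15.253⌉ = 16 payments; the last is £44.36.
Total paid = 15·£175.00 + £44.36 = £2,669.36.
Total interest = total paid − principal = £2,669.36 − £2,515.00 = £154.36.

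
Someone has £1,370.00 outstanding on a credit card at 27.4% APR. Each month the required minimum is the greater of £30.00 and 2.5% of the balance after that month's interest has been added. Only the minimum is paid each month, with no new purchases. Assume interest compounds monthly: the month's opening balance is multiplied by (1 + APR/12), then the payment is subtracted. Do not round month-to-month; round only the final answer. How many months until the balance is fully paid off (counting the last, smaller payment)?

156 months

Monthly rate r = 27.4%/12 = 2.28333% = 0.0228333.
While 2.5% of the post-interest balance exceeds £30.00, each month B ← (B·(1+r))·(1 − 0.025), i.e. B shrinks by the factor (1+r)·0.975 = 0.99726.
This holds for months 1–57. Entering month 58 the balance is £1,171.82; 2.5% of the post-interest balance is now below £30.00, so the flat £30.00 minimum applies from here.
From month 58 a fixed £30.00 at rate r clears £1,171.82 in 99 more payments. Total: 57 + 99 = 156 months.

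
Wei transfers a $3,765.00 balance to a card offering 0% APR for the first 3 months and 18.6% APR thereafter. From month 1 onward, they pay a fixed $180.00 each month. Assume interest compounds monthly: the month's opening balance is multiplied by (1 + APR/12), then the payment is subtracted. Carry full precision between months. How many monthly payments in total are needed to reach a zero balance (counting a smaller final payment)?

Promo months 1–3 at r₀ = 0%/12 = 0; months 4+ at r₁ = 18.6%/12 = 0.0155.
After month 3 (no interest yet): B = $3,765.00 − 3·$180.00 = $3,225.00.
Then at r₁ with $180.00/mo: n₂ = −ln(1 − r₁·B/P)/ln(1+r₁) ≈ 21.15 → 22 more payments.

25 payments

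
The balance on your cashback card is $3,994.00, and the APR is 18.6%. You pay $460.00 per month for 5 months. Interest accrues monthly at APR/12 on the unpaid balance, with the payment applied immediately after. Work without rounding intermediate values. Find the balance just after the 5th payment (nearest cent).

$1,940.87

Monthly rate r = 18.6%/12 = 1.55% = 0.0155.
Each month: B ← B·(1+r) − $460.00.
Month 1: interest $61.91; balance after payment $3,595.91.
Month 2: interest $55.74; balance after payment $3,191.64.
Month 3: interest $49.47; balance after payment $2,781.11.
Month 4: interest $43.11; balance after payment $2,364.22.
Month 5: interest $36.65; balance after payment $1,940.87.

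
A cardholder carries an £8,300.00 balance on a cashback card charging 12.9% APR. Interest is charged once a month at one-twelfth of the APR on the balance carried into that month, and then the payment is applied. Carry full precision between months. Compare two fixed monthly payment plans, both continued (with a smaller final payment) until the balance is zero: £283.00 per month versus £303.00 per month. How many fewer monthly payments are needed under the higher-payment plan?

Monthly rate r = 12.9%/12 = 1.075% = 0.01075.
At £283.00/mo: n = ⌈−ln(1 − rB₀/P)/ln(1+r)⌉ = 36 payments (last £119.66); total interest = total paid − £8,300.00 = £1,724.66.
At £303.00/mo: 33 payments (last £188.67); total interest £1,584.67.
Payments saved = 36 − 33 = 3.

3 fewer payments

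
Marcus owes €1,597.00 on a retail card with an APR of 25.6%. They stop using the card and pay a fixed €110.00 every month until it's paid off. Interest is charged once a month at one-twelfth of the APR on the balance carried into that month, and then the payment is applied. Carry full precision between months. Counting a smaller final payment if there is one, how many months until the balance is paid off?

Monthly rate r = 25.6%/12 = 2.13333% = 0.0213333.
Recurrence: B ← B·(1+r) − €110.00.
Month 1: interest €34.07; balance after payment €1,521.07.
Month 2: interest €32.45; balance after payment €1,443.52.
Closed form: n = −ln(1 − rB₀/P)/ln(1+r) = −ln(0.69028)/ln(1.02133) ≈ 17.559, so the balance reaches zero during payment 18.

18 payments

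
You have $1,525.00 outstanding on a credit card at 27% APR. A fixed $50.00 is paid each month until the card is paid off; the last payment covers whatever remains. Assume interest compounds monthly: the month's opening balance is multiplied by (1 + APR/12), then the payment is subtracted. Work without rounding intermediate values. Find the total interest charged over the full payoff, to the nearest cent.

$1,079.83

Monthly rate r = 27%/12 = 2.25% = 0.0225.
Payoff takes n = ⌈−ln(1 − rB₀/P)/ln(1+r)⌉ = ⌈52.096⌉ = 53 payments; the last is $4.83.
Total paid = 52·$50.00 + $4.83 = $2,604.83.
Total interest = total paid − principal = $2,604.83 − $1,525.00 = $1,079.83.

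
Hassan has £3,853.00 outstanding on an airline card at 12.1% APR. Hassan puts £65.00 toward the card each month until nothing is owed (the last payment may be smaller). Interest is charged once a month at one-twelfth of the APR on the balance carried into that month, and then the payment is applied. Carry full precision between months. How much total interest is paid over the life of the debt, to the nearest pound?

Monthly rate r = 12.1%/12 = 1.00833% = 0.0100833.
Payoff takes n = ⌈−ln(1 − rB₀/P)/ln(1+r)⌉ = ⌈90.760⌉ = 91 payments; the last is £49.46.
Total paid = 90·£65.00 + £49.46 = £5,899.46.
Total interest = total paid − principal = £5,899.46 − £3,853.00 = £2,046.46.

£2,046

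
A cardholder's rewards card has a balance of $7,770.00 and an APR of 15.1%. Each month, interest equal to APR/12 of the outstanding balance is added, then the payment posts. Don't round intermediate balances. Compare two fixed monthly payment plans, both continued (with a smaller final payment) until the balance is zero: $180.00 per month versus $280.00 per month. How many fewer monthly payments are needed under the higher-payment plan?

Monthly rate r = 15.1%/12 = 1.25833% = 0.0125833.
At $180.00/mo: n = ⌈−ln(1 − rB₀/P)/ln(1+r)⌉ = 63 payments (last $117.83); total interest = total paid − $7,770.00 = $3,507.83.
At $280.00/mo: 35 payments (last $98.24); total interest $1,848.24.
Payments saved = 63 − 35 = 28.

28 fewer payments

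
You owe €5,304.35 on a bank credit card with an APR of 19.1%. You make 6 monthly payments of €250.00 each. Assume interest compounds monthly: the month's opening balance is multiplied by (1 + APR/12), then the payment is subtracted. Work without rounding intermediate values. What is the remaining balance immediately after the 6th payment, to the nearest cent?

€4,270.54

Monthly rate r = 19.1%/12 = 1.59167% = 0.0159167.
Each month: B ← B·(1+r) − €250.00.
Month 1: interest €84.43; balance after payment €5,138.78.
Month 2: interest €81.79; balance after payment €4,970.57.
Month 3: interest €79.11; balance after payment €4,799.68.
Month 4: interest €76.39; balance after payment €4,626.08.
Month 5: interest €73.63; balance after payment €4,449.71.
Month 6: interest €70.82; balance after payment €4,270.54.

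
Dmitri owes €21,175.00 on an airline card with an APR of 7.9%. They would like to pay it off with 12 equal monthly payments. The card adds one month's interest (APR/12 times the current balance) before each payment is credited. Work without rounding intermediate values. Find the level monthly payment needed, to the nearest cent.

Monthly rate r = 7.9%/12 = 0.658333% = 0.00658333.
Level-payment amortization: P = B₀·r / (1 − (1+r)^(−n)) = 21175.00·0.00658333 / (1 − 1.00658^(−12)).
Denominator 1 − (1+r)^(−12) = 0.0757208051.
P = 139.402 / 0.0757208051 ≈ 1841.00.

€1,841.00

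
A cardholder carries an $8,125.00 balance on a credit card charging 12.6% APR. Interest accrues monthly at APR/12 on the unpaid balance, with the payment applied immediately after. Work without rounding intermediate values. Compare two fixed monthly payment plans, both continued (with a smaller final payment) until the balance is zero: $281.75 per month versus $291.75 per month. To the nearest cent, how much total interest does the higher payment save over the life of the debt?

Monthly rate r = 12.6%/12 = 1.05% = 0.0105.
At $281.75/mo: n = ⌈−ln(1 − rB₀/P)/ln(1+r)⌉ = 35 payments (last $149.72); total interest = total paid − $8,125.00 = $1,604.22.
At $291.75/mo: 34 payments (last $33.84); total interest $1,536.59.
Interest saved = $1,604.22 − $1,536.59 = $67.63.

$67.63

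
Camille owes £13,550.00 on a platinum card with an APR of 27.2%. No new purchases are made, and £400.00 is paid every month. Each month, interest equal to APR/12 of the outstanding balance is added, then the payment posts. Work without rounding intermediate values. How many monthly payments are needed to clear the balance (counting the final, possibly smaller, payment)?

Monthly rate r = 27.2%/12 = 2.26667% = 0.0226667.
Recurrence: B ← B·(1+r) − £400.00.
Month 1: interest £307.13; balance after payment £13,457.13.
Month 2: interest £305.03; balance after payment £13,362.16.
Closed form: n = −ln(1 − rB₀/P)/ln(1+r) = −ln(0.23217)/ln(1.02267) ≈ 65.152, so the balance reaches zero during payment 66.

66 months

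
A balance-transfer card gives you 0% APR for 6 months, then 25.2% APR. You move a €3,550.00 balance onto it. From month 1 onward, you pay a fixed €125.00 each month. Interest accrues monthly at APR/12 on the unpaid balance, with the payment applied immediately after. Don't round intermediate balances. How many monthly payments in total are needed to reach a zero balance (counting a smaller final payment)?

37 payments

Promo months 1–6 at r₀ = 0%/12 = 0; months 7+ at r₁ = 25.2%/12 = 0.021.
After month 6 (no interest yet): B = €3,550.00 − 6·€125.00 = €2,800.00.
Then at r₁ with €125.00/mo: n₂ = −ln(1 − r₁·B/P)/ln(1+r₁) ≈ 30.58 → 31 more payments.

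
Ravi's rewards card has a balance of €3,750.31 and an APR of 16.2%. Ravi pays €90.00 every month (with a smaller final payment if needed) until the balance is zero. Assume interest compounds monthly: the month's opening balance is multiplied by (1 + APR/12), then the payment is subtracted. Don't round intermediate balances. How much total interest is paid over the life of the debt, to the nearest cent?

€1,798.85

Monthly rate r = 16.2%/12 = 1.35% = 0.0135.
Payoff takes n = ⌈−ln(1 − rB₀/P)/ln(1+r)⌉ = ⌈61.656⌉ = 62 payments; the last is €59.16.
Total paid = 61·€90.00 + €59.16 = €5,549.16.
Total interest = total paid − principal = €5,549.16 − €3,750.31 = €1,798.85.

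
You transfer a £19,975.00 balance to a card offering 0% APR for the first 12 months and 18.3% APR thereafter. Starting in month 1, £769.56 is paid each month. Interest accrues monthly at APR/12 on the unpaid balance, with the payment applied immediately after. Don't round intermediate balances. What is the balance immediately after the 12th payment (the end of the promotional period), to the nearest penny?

£10,740.28

Promo months 1–12 at r₀ = 0%/12 = 0; months 13+ at r₁ = 18.3%/12 = 0.01525.
After month 12 (no interest yet): B = £19,975.00 − 12·£769.56 = £10,740.28.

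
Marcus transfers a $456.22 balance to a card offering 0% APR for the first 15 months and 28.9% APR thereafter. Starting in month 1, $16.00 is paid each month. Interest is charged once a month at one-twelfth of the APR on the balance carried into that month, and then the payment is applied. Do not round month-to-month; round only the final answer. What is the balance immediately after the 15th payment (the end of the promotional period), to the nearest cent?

Promo months 1–15 at r₀ = 0%/12 = 0; months 16+ at r₁ = 28.9%/12 = 0.0240833.
After month 15 (no interest yet): B = $456.22 − 15·$16.00 = $216.22.

$216.22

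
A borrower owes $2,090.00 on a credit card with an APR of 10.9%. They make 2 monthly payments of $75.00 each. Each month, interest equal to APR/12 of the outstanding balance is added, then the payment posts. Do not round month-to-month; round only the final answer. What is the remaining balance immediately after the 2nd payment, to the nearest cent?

Monthly rate r = 10.9%/12 = 0.908333% = 0.00908333.
Each month: B ← B·(1+r) − $75.00.
Month 1: interest $18.98; balance after payment $2,033.98.
Month 2: interest $18.48; balance after payment $1,977.46.

$1,977.46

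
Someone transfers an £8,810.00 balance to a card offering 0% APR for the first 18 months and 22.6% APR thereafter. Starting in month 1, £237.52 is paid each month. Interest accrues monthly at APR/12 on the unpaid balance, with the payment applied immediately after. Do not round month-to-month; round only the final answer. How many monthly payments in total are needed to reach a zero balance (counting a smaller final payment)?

42 months

Promo months 1–18 at r₀ = 0%/12 = 0; months 19+ at r₁ = 22.6%/12 = 0.0188333.
After month 18 (no interest yet): B = £8,810.00 − 18·£237.52 = £4,534.64.
Then at r₁ with £237.52/mo: n₂ = −ln(1 − r₁·B/P)/ln(1+r₁) ≈ 23.88 → 24 more payments.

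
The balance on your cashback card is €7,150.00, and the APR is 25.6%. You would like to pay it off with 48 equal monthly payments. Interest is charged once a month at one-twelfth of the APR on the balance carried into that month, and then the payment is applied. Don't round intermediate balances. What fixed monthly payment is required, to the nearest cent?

€239.47

Monthly rate r = 25.6%/12 = 2.13333% = 0.0213333.
Level-payment amortization: P = B₀·r / (1 − (1+r)^(−n)) = 7150.00·0.0213333 / (1 − 1.02133^(−48)).
Denominator 1 − (1+r)^(−48) = 0.636955635.
P = 152.533 / 0.636955635 ≈ 239.47.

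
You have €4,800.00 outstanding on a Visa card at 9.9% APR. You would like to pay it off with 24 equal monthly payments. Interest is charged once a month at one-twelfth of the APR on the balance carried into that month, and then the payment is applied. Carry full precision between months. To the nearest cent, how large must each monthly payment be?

€221.27

Monthly rate r = 9.9%/12 = 0.825% = 0.00825.
Level-payment amortization: P = B₀·r / (1 − (1+r)^(−n)) = 4800.00·0.00825 / (1 − 1.00825^(−24)).
Denominator 1 − (1+r)^(−24) = 0.178963502.
P = 39.6 / 0.178963502 ≈ 221.27.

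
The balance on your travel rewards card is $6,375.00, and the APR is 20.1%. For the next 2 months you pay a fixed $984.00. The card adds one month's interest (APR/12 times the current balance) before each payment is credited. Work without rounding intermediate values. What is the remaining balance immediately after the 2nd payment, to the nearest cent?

Monthly rate r = 20.1%/12 = 1.675% = 0.01675.
Each month: B ← B·(1+r) − $984.00.
Month 1: interest $106.78; balance after payment $5,497.78.
Month 2: interest $92.09; balance after payment $4,605.87.

$4,605.87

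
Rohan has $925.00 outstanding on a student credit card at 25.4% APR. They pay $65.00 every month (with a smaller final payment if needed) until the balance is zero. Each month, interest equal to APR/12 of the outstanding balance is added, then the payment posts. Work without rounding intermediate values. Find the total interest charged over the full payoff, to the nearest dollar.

$187

Monthly rate r = 25.4%/12 = 2.11667% = 0.0211667.
Payoff takes n = ⌈−ln(1 − rB₀/P)/ln(1+r)⌉ = ⌈17.112⌉ = 18 payments; the last is $7.32.
Total paid = 17·$65.00 + $7.32 = $1,112.32.
Total interest = total paid − principal = $1,112.32 − $925.00 = $187.32.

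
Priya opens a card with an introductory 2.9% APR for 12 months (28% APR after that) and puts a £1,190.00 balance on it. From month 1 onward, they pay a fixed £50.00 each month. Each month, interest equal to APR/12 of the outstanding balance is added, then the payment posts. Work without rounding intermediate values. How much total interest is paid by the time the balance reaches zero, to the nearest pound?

Promo months 1–12 at r₀ = 2.9%/12 = 0.00241667; months 13+ at r₁ = 28%/12 = 0.0233333.
After month 12: iterate B ← B·(1+r₀) − £50.00 for 12 months → £616.93.
Then at r₁ with £50.00/mo: n₂ = −ln(1 − r₁·B/P)/ln(1+r₁) ≈ 14.72 → 15 more payments.
Total paid = 26·£50.00 + £36.16 = £1,336.16; interest = £1,336.16 − £1,190.00 = £146.16.

£146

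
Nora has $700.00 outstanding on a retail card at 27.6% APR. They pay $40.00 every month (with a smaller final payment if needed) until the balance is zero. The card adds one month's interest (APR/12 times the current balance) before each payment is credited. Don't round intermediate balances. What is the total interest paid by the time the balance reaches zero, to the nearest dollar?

$206

Monthly rate r = 27.6%/12 = 2.3% = 0.023.
Payoff takes n = ⌈−ln(1 − rB₀/P)/ln(1+r)⌉ = ⌈22.648⌉ = 23 payments; the last is $26.02.
Total paid = 22·$40.00 + $26.02 = $906.02.
Total interest = total paid − principal = $906.02 − $700.00 = $206.02.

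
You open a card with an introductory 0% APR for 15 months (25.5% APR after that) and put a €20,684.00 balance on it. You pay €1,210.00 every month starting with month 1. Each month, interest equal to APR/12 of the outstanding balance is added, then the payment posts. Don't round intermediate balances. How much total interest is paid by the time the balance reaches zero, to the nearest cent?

€87.32

Promo months 1–15 at r₀ = 0%/12 = 0; months 16+ at r₁ = 25.5%/12 = 0.02125.
After month 15 (no interest yet): B = €20,684.00 − 15·€1,210.00 = €2,534.00.
Then at r₁ with €1,210.00/mo: n₂ = −ln(1 − r₁·B/P)/ln(1+r₁) ≈ 2.16 → 3 more payments.
Total paid = 17·€1,210.00 + €201.32 = €20,771.32; interest = €20,771.32 − €20,684.00 = €87.32.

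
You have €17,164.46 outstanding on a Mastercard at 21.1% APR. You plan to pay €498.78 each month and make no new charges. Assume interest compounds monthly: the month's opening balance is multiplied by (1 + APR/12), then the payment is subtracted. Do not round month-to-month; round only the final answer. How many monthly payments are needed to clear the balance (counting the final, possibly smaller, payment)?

54 months

Monthly rate r = 21.1%/12 = 1.75833% = 0.0175833.
Recurrence: B ← B·(1+r) − €498.78.
Month 1: interest €301.81; balance after payment €16,967.49.
Month 2: interest €298.35; balance after payment €16,767.05.
Closed form: n = −ln(1 − rB₀/P)/ln(1+r) = −ln(0.39491)/ln(1.01758) ≈ 53.303, so the balance reaches zero during payment 54.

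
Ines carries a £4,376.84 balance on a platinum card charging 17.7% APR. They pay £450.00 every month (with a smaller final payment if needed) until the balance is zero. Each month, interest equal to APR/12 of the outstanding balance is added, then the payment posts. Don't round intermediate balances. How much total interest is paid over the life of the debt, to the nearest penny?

Monthly rate r = 17.7%/12 = 1.475% = 0.01475.
Payoff takes n = ⌈−ln(1 − rB₀/P)/ln(1+r)⌉ = ⌈10.576⌉ = 11 payments; the last is £260.04.
Total paid = 10·£450.00 + £260.04 = £4,760.04.
Total interest = total paid − principal = £4,760.04 − £4,376.84 = £383.20.

£383.20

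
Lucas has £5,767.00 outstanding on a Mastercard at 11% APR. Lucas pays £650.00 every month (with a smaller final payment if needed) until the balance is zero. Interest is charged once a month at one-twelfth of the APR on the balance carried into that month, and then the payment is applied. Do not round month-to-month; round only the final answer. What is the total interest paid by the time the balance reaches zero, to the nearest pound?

£276

Monthly rate r = 11%/12 = 0.916667% = 0.00916667.
Payoff takes n = ⌈−ln(1 − rB₀/P)/ln(1+r)⌉ = ⌈9.296⌉ = 10 payments; the last is £193.20.
Total paid = 9·£650.00 + £193.20 = £6,043.20.
Total interest = total paid − principal = £6,043.20 − £5,767.00 = £276.20.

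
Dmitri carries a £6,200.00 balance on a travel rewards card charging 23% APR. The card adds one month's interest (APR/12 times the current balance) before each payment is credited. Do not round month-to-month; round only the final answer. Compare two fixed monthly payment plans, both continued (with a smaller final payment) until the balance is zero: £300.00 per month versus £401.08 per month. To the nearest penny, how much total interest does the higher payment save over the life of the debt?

£546.39

Monthly rate r = 23%/12 = 1.91667% = 0.0191667.
At £300.00/mo: n = ⌈−ln(1 − rB₀/P)/ln(1+r)⌉ = 27 payments (last £170.52); total interest = total paid − £6,200.00 = £1,770.52.
At £401.08/mo: 19 payments (last £204.69); total interest £1,224.13.
Interest saved = £1,770.52 − £1,224.13 = £546.39.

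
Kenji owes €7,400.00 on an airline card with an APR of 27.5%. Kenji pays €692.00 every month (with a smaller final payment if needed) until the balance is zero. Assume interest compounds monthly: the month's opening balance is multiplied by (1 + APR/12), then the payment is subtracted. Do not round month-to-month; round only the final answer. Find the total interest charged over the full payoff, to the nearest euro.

Monthly rate r = 27.5%/12 = 2.29167% = 0.0229167.
Payoff takes n = ⌈−ln(1 − rB₀/P)/ln(1+r)⌉ = ⌈12.407⌉ = 13 payments; the last is €283.61.
Total paid = 12·€692.00 + €283.61 = €8,587.61.
Total interest = total paid − principal = €8,587.61 − €7,400.00 = €1,187.61.

€1,188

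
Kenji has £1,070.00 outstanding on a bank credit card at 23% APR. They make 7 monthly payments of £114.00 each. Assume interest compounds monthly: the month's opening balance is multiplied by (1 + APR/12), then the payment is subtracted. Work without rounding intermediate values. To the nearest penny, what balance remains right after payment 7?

£376.70

Monthly rate r = 23%/12 = 1.91667% = 0.0191667.
Each month: B ← B·(1+r) − £114.00.
Month 1: interest £20.51; balance after payment £976.51.
Month 2: interest £18.72; balance after payment £881.22.
Month 3: interest £16.89; balance after payment £784.11.
Month 4: interest £15.03; balance after payment £685.14.
Month 5: interest £13.13; balance after payment £584.28.
Month 6: interest £11.20; balance after payment £481.47.
Month 7: interest £9.23; balance after payment £376.70.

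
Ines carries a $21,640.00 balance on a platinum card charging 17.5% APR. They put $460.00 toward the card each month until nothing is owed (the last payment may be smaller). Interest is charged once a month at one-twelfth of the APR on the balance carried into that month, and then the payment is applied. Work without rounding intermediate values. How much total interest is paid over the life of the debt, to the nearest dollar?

Monthly rate r = 17.5%/12 = 1.45833% = 0.0145833.
Payoff takes n = ⌈−ln(1 − rB₀/P)/ln(1+r)⌉ = ⌈80.019⌉ = 81 payments; the last is $9.03.
Total paid = 80·$460.00 + $9.03 = $36,809.03.
Total interest = total paid − principal = $36,809.03 − $21,640.00 = $15,169.03.

$15,169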